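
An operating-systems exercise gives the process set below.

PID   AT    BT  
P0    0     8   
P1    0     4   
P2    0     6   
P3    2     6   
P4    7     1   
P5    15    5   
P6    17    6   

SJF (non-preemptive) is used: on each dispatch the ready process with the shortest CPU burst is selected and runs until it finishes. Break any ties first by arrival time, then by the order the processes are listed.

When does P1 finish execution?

4

Gantt: | P1 0-4 | P2 4-10 | P4 10-11 | P3 11-17 | P5 17-22 | P6 22-28 | P0 28-36 |
Completion: P0=36  P1=4  P2=10  P3=17  P4=11  P5=22  P6=28
Turnaround (C−A): P0=36  P1=4  P2=10  P3=15  P4=4  P5=7  P6=11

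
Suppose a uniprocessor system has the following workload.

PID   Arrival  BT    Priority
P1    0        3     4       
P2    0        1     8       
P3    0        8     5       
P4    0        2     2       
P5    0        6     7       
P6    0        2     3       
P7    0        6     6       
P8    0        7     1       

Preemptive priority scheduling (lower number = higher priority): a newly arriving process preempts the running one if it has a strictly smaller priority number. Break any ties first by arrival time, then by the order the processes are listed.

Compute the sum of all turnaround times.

Timeline: | P8 0-7 | P4 7-9 | P6 9-11 | P1 11-14 | P3 14-22 | P7 22-28 | P5 28-34 | P2 34-35 |
Completion: P1=14  P2=35  P3=22  P4=9  P5=34  P6=11  P7=28  P8=7
Turnaround (C−A): P1=14  P2=35  P3=22  P4=9  P5=34  P6=11  P7=28  P8=7
Turnaround = completion − arrival: P1=14, P2=35, P3=22, P4=9, P5=34, P6=11, P7=28, P8=7
Total turnaround = 14 + 35 + 22 + 9 + 34 + 11 + 28 + 7 = 160

160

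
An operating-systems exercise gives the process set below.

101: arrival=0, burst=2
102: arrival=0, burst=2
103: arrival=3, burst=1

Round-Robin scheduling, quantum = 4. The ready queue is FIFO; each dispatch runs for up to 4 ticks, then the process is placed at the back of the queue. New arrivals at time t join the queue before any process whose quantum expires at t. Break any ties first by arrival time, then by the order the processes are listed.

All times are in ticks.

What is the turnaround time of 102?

Timeline: | 101 0-2 | 102 2-4 | 103 4-5 |
Completion: 101=2  102=4  103=5
Turnaround (C−A): 101=2  102=4  103=2
Turnaround(102) = completion − arrival = 4 − 0 = 4

4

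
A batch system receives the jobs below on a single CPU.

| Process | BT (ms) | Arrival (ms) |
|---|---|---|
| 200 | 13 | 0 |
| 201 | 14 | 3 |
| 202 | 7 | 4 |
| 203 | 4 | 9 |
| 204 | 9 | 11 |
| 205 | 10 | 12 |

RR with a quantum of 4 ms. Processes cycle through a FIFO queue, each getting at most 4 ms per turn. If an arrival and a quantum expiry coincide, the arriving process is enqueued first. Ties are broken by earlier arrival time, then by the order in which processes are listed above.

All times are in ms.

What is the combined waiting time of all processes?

181

Timeline: | 200 0-4 | 201 4-8 | 202 8-12 | 200 12-16 | 201 16-20 | 203 20-24 | 204 24-28 | 205 28-32 | 202 32-35 | 200 35-39 | 201 39-43 | 204 43-47 | 205 47-51 | 200 51-52 | 201 52-54 | 204 54-55 | 205 55-57 |
Completion: 200=52  201=54  202=35  203=24  204=55  205=57
Turnaround (C−A): 200=52  201=51  202=31  203=15  204=44  205=45
Waiting = turnaround − burst: 200=39, 201=37, 202=24, 203=11, 204=35, 205=35
Total waiting = 39 + 37 + 24 + 11 + 35 + 35 = 181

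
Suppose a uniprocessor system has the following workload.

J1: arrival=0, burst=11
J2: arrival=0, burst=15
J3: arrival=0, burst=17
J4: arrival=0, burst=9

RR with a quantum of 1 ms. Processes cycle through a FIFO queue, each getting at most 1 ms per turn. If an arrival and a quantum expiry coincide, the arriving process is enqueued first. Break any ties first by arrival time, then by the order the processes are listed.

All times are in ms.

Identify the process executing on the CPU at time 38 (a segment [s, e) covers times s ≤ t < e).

J3

Timeline: | J1 0-1 | J2 1-2 | J3 2-3 | J4 3-4 | J1 4-5 | J2 5-6 | J3 6-7 | J4 7-8 | J1 8-9 | J2 9-10 | J3 10-11 | J4 11-12 | J1 12-13 | J2 13-14 | J3 14-15 | J4 15-16 | J1 16-17 | J2 17-18 | J3 18-19 | J4 19-20 | J1 20-21 | J2 21-22 | J3 22-23 | J4 23-24 | J1 24-25 | J2 25-26 | J3 26-27 | J4 27-28 | J1 28-29 | J2 29-30 | J3 30-31 | J4 31-32 | J1 32-33 | J2 33-34 | J3 34-35 | J4 35-36 | J1 36-37 | J2 37-38 | J3 38-39 | J1 39-40 | J2 40-41 | J3 41-42 | J2 42-43 | J3 43-44 | J2 44-45 | J3 45-46 | J2 46-47 | J3 47-48 | J2 48-49 | J3 49-52 |
Completion: J1=40  J2=49  J3=52  J4=36
Turnaround (C−A): J1=40  J2=49  J3=52  J4=36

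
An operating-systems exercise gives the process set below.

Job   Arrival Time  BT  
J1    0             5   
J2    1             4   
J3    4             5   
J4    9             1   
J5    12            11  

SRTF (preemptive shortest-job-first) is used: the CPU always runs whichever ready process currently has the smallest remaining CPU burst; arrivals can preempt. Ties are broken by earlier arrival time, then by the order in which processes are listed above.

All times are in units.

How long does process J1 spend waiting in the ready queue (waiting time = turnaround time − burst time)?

0

Gantt: | J1 0-5 | J2 5-9 | J4 9-10 | J3 10-15 | J5 15-26 |
Completion: J1=5  J2=9  J3=15  J4=10  J5=26
Turnaround (C−A): J1=5  J2=8  J3=11  J4=1  J5=14
Waiting(J1) = turnaround − burst = 5 − 5 = 0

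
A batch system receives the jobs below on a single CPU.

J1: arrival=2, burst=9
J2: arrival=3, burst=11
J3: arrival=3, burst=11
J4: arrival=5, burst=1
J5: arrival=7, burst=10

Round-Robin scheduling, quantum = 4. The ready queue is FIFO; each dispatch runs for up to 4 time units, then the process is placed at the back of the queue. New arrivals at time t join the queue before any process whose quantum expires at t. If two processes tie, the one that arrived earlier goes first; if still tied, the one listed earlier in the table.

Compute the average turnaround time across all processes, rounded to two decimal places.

Schedule: | idle 0-2 | J1 2-6 | J2 6-10 | J3 10-14 | J4 14-15 | J1 15-19 | J5 19-23 | J2 23-27 | J3 27-31 | J1 31-32 | J5 32-36 | J2 36-39 | J3 39-42 | J5 42-44 |
Completion: J1=32  J2=39  J3=42  J4=15  J5=44
Turnaround (C−A): J1=30  J2=36  J3=39  J4=10  J5=37
Turnaround times: J1=30, J2=36, J3=39, J4=10, J5=37
Average turnaround = (30+36+39+10+37) / 5 = 152/5 = 30.40

30.40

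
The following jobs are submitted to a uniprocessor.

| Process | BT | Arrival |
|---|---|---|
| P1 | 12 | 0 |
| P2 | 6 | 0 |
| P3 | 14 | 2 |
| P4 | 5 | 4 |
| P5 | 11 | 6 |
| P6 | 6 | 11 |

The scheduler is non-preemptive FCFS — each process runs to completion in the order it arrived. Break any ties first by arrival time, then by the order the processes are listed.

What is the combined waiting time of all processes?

Gantt: | P1 0-12 | P2 12-18 | P3 18-32 | P4 32-37 | P5 37-48 | P6 48-54 |
Completion: P1=12  P2=18  P3=32  P4=37  P5=48  P6=54
Turnaround (C−A): P1=12  P2=18  P3=30  P4=33  P5=42  P6=43
Waiting = turnaround − burst: P1=0, P2=12, P3=16, P4=28, P5=31, P6=37
Total waiting = 0 + 12 + 16 + 28 + 31 + 37 = 124

124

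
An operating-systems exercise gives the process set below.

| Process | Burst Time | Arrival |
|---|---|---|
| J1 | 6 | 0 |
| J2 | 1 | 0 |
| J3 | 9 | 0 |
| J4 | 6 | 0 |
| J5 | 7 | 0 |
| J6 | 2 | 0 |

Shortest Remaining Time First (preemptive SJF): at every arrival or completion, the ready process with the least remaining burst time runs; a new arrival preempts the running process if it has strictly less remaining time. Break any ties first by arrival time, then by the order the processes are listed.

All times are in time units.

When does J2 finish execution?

1

Schedule: | J2 0-1 | J6 1-3 | J1 3-9 | J4 9-15 | J5 15-22 | J3 22-31 |
Completion: J1=9  J2=1  J3=31  J4=15  J5=22  J6=3
Turnaround (C−A): J1=9  J2=1  J3=31  J4=15  J5=22  J6=3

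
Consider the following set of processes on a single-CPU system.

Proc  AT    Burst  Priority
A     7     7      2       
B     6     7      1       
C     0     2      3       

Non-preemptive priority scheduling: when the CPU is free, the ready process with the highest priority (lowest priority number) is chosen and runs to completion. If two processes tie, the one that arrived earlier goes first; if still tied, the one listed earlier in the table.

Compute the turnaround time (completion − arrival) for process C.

2

Timeline: | C 0-2 | idle 2-6 | B 6-13 | A 13-20 |
Completion: A=20  B=13  C=2
Turnaround(C) = completion − arrival = 2 − 0 = 2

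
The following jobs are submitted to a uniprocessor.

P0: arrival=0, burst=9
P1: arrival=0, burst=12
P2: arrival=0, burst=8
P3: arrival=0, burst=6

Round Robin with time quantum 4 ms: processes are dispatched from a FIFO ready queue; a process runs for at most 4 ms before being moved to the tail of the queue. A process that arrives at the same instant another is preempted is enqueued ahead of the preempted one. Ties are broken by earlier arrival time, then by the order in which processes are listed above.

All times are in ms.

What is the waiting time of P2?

Schedule: | P0 0-4 | P1 4-8 | P2 8-12 | P3 12-16 | P0 16-20 | P1 20-24 | P2 24-28 | P3 28-30 | P0 30-31 | P1 31-35 |
Completion: P0=31  P1=35  P2=28  P3=30
Turnaround (C−A): P0=31  P1=35  P2=28  P3=30
Waiting(P2) = turnaround − burst = 28 − 8 = 20

20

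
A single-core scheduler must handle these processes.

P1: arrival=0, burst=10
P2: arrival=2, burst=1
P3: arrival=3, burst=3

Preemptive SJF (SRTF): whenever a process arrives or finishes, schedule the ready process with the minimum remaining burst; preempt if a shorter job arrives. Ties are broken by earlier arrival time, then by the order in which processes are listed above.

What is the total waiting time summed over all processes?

Gantt: | P1 0-2 | P2 2-3 | P3 3-6 | P1 6-14 |
Completion: P1=14  P2=3  P3=6
Turnaround (C−A): P1=14  P2=1  P3=3
Waiting = turnaround − burst: P1=4, P2=0, P3=0
Total waiting = 4 + 0 + 0 = 4

4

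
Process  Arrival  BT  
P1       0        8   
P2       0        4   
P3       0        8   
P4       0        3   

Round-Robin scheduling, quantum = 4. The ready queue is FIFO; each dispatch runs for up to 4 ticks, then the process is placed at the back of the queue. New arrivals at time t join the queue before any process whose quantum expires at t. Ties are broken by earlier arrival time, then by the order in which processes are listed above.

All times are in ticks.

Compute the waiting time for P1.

Timeline: | P1 0-4 | P2 4-8 | P3 8-12 | P4 12-15 | P1 15-19 | P3 19-23 |
Completion: P1=19  P2=8  P3=23  P4=15
Waiting(P1) = turnaround − burst = 19 − 8 = 11

11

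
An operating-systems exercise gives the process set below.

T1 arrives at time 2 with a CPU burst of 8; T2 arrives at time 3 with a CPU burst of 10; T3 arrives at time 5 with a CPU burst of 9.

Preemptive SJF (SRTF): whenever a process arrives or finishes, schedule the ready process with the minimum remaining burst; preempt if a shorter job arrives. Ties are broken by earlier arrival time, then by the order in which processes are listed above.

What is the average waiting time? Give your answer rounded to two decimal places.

7.00

Gantt: | idle 0-2 | T1 2-10 | T3 10-19 | T2 19-29 |
Completion: T1=10  T2=29  T3=19
Waiting times: T1=0, T2=16, T3=5
Average waiting = (0+16+5) / 3 = 21/3 = 7.00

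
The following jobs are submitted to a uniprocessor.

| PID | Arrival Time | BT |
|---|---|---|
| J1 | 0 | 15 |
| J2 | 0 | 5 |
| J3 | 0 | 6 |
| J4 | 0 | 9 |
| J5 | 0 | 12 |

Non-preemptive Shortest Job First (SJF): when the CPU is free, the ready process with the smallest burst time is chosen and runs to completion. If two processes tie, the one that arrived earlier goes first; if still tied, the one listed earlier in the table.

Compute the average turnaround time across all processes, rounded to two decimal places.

23.00

Schedule: | J2 0-5 | J3 5-11 | J4 11-20 | J5 20-32 | J1 32-47 |
Completion: J1=47  J2=5  J3=11  J4=20  J5=32
Turnaround times: J1=47, J2=5, J3=11, J4=20, J5=32
Average turnaround = (47+5+11+20+32) / 5 = 115/5 = 23.00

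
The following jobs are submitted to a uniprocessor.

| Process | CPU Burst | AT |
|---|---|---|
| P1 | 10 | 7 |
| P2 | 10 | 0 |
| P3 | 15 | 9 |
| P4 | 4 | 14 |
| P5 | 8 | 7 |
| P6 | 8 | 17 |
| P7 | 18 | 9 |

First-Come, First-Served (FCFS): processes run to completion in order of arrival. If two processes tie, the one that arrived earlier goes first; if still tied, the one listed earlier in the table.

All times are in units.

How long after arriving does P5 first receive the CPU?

13

Gantt: | P2 0-10 | P1 10-20 | P5 20-28 | P3 28-43 | P7 43-61 | P4 61-65 | P6 65-73 |
Completion: P1=20  P2=10  P3=43  P4=65  P5=28  P6=73  P7=61
Turnaround (C−A): P1=13  P2=10  P3=34  P4=51  P5=21  P6=56  P7=52
Response(P5) = first start − arrival = 20 − 7 = 13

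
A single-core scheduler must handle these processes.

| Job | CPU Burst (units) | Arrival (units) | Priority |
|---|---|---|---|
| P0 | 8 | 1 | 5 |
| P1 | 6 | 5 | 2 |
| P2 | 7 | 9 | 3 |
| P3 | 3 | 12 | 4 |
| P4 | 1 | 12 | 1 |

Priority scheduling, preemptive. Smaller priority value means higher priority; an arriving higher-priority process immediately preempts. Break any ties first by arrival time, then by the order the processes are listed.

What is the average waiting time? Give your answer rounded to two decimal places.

Schedule: | idle 0-1 | P0 1-5 | P1 5-11 | P2 11-12 | P4 12-13 | P2 13-19 | P3 19-22 | P0 22-26 |
Completion: P0=26  P1=11  P2=19  P3=22  P4=13
Turnaround (C−A): P0=25  P1=6  P2=10  P3=10  P4=1
Waiting times: P0=17, P1=0, P2=3, P3=7, P4=0
Average waiting = (17+0+3+7+0) / 5 = 27/5 = 5.40

5.40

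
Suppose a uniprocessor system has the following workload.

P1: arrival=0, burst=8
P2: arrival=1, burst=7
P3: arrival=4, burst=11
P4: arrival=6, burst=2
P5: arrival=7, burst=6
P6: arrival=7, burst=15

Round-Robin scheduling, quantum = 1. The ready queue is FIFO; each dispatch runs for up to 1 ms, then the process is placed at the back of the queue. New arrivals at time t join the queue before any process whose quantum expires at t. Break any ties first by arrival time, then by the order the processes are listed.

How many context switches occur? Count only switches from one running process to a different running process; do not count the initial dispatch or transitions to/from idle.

Schedule: | P1 0-1 | P2 1-2 | P1 2-3 | P2 3-4 | P1 4-5 | P3 5-6 | P2 6-7 | P1 7-8 | P4 8-9 | P3 9-10 | P5 10-11 | P6 11-12 | P2 12-13 | P1 13-14 | P4 14-15 | P3 15-16 | P5 16-17 | P6 17-18 | P2 18-19 | P1 19-20 | P3 20-21 | P5 21-22 | P6 22-23 | P2 23-24 | P1 24-25 | P3 25-26 | P5 26-27 | P6 27-28 | P2 28-29 | P1 29-30 | P3 30-31 | P5 31-32 | P6 32-33 | P3 33-34 | P5 34-35 | P6 35-36 | P3 36-37 | P6 37-38 | P3 38-39 | P6 39-40 | P3 40-41 | P6 41-42 | P3 42-43 | P6 43-49 |
Completion: P1=30  P2=29  P3=43  P4=15  P5=35  P6=49

43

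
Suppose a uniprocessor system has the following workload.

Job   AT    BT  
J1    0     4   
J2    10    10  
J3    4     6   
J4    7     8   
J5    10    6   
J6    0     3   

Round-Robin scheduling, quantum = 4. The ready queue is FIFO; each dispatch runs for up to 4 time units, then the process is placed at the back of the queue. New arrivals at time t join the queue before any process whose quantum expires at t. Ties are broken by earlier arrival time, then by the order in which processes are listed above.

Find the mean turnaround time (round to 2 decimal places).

Schedule: | J1 0-4 | J6 4-7 | J3 7-11 | J4 11-15 | J2 15-19 | J5 19-23 | J3 23-25 | J4 25-29 | J2 29-33 | J5 33-35 | J2 35-37 |
Completion: J1=4  J2=37  J3=25  J4=29  J5=35  J6=7
Turnaround (C−A): J1=4  J2=27  J3=21  J4=22  J5=25  J6=7
Turnaround times: J1=4, J2=27, J3=21, J4=22, J5=25, J6=7
Average turnaround = (4+27+21+22+25+7) / 6 = 106/6 = 17.67

17.67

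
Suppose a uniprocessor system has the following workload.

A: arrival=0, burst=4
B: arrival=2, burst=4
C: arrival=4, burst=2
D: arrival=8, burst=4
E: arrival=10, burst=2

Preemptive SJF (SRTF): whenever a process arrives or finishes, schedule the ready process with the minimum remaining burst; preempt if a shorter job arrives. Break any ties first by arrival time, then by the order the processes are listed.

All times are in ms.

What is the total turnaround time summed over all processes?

Timeline: | A 0-4 | C 4-6 | B 6-10 | E 10-12 | D 12-16 |
Completion: A=4  B=10  C=6  D=16  E=12
Turnaround (C−A): A=4  B=8  C=2  D=8  E=2
Turnaround = completion − arrival: A=4, B=8, C=2, D=8, E=2
Total turnaround = 4 + 8 + 2 + 8 + 2 = 24

24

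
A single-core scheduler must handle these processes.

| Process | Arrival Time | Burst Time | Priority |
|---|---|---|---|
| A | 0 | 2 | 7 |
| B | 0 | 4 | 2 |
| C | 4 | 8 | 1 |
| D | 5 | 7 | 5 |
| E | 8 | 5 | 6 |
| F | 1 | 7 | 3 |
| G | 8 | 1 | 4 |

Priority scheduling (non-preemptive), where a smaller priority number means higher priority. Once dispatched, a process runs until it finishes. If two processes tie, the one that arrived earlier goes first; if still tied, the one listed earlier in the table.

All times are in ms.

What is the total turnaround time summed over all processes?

122

Gantt: | B 0-4 | C 4-12 | F 12-19 | G 19-20 | D 20-27 | E 27-32 | A 32-34 |
Completion: A=34  B=4  C=12  D=27  E=32  F=19  G=20
Turnaround (C−A): A=34  B=4  C=8  D=22  E=24  F=18  G=12
Turnaround = completion − arrival: A=34, B=4, C=8, D=22, E=24, F=18, G=12
Total turnaround = 34 + 4 + 8 + 22 + 24 + 18 + 12 = 122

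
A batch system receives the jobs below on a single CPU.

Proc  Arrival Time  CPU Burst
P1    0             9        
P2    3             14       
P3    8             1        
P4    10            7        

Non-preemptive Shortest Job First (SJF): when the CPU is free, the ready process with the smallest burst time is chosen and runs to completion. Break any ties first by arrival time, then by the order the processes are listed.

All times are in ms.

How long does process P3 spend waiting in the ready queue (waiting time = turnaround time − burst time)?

1

Gantt: | P1 0-9 | P3 9-10 | P4 10-17 | P2 17-31 |
Completion: P1=9  P2=31  P3=10  P4=17
Turnaround (C−A): P1=9  P2=28  P3=2  P4=7
Waiting(P3) = turnaround − burst = 2 − 1 = 1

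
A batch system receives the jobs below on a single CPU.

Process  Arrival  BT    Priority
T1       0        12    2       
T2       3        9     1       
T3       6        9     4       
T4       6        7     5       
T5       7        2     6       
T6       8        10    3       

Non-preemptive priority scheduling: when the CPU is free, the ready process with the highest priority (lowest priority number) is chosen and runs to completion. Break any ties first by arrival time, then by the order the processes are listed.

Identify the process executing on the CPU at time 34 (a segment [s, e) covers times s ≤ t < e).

Schedule: | T1 0-12 | T2 12-21 | T6 21-31 | T3 31-40 | T4 40-47 | T5 47-49 |
Completion: T1=12  T2=21  T3=40  T4=47  T5=49  T6=31
Turnaround (C−A): T1=12  T2=18  T3=34  T4=41  T5=42  T6=23

T3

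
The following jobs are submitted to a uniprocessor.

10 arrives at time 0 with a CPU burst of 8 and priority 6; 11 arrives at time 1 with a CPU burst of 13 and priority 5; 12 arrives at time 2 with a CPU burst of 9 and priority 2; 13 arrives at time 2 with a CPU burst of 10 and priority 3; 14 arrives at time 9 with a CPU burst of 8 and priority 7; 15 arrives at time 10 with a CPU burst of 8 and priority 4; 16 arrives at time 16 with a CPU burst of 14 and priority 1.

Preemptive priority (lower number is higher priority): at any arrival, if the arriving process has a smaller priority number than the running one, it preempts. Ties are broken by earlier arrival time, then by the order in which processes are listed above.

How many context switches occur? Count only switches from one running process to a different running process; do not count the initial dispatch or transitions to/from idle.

9

Gantt: | 10 0-1 | 11 1-2 | 12 2-11 | 13 11-16 | 16 16-30 | 13 30-35 | 15 35-43 | 11 43-55 | 10 55-62 | 14 62-70 |
Completion: 10=62  11=55  12=11  13=35  14=70  15=43  16=30
Turnaround (C−A): 10=62  11=54  12=9  13=33  14=61  15=33  16=14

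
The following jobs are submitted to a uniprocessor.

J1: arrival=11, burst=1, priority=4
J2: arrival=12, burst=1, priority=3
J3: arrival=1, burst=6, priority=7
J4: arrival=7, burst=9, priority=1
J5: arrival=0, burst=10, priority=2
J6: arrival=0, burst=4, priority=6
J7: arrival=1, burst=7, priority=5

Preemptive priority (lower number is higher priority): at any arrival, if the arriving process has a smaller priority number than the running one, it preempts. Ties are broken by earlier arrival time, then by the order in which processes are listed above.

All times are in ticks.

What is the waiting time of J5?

Gantt: | J5 0-7 | J4 7-16 | J5 16-19 | J2 19-20 | J1 20-21 | J7 21-28 | J6 28-32 | J3 32-38 |
Completion: J1=21  J2=20  J3=38  J4=16  J5=19  J6=32  J7=28
Waiting(J5) = turnaround − burst = 19 − 10 = 9

9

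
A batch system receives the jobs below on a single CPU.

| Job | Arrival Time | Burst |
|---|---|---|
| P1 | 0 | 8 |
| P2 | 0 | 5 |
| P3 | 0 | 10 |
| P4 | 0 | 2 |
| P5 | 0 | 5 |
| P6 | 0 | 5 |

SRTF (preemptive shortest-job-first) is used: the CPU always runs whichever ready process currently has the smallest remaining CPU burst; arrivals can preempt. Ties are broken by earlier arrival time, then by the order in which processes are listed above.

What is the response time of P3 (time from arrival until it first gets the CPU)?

Schedule: | P4 0-2 | P2 2-7 | P5 7-12 | P6 12-17 | P1 17-25 | P3 25-35 |
Completion: P1=25  P2=7  P3=35  P4=2  P5=12  P6=17
Turnaround (C−A): P1=25  P2=7  P3=35  P4=2  P5=12  P6=17
Response(P3) = first start − arrival = 25 − 0 = 25

25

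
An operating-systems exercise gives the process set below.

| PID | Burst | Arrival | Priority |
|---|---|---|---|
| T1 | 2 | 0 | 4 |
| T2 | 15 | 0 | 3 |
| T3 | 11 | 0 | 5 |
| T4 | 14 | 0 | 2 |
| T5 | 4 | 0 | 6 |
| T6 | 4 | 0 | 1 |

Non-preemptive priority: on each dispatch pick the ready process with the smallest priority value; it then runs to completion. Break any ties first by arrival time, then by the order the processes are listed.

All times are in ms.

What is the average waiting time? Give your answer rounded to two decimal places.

Schedule: | T6 0-4 | T4 4-18 | T2 18-33 | T1 33-35 | T3 35-46 | T5 46-50 |
Completion: T1=35  T2=33  T3=46  T4=18  T5=50  T6=4
Turnaround (C−A): T1=35  T2=33  T3=46  T4=18  T5=50  T6=4
Waiting times: T1=33, T2=18, T3=35, T4=4, T5=46, T6=0
Average waiting = (33+18+35+4+46+0) / 6 = 136/6 = 22.67

22.67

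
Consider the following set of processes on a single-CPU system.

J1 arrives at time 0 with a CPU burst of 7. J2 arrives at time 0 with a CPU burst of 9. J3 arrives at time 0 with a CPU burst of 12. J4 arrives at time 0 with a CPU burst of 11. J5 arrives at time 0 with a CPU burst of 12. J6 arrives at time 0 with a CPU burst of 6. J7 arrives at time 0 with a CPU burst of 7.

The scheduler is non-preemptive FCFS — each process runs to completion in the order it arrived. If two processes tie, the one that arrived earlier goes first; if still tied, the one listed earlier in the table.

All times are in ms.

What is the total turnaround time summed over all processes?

Schedule: | J1 0-7 | J2 7-16 | J3 16-28 | J4 28-39 | J5 39-51 | J6 51-57 | J7 57-64 |
Completion: J1=7  J2=16  J3=28  J4=39  J5=51  J6=57  J7=64
Turnaround = completion − arrival: J1=7, J2=16, J3=28, J4=39, J5=51, J6=57, J7=64
Total turnaround = 7 + 16 + 28 + 39 + 51 + 57 + 64 = 262

262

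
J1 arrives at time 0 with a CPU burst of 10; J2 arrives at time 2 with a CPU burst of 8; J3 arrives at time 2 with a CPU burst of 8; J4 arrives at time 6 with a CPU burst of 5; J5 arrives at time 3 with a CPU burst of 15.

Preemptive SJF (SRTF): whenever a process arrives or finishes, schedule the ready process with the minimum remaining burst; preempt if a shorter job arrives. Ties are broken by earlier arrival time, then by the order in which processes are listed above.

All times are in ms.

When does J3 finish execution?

31

Gantt: | J1 0-10 | J4 10-15 | J2 15-23 | J3 23-31 | J5 31-46 |
Completion: J1=10  J2=23  J3=31  J4=15  J5=46
Turnaround (C−A): J1=10  J2=21  J3=29  J4=9  J5=43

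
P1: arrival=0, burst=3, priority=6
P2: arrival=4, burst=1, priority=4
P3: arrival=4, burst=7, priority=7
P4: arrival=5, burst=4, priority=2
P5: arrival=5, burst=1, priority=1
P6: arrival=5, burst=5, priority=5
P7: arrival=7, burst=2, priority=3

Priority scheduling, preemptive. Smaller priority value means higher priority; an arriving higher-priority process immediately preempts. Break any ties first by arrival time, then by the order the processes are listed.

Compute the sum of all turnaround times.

47

Timeline: | P1 0-3 | idle 3-4 | P2 4-5 | P5 5-6 | P4 6-10 | P7 10-12 | P6 12-17 | P3 17-24 |
Completion: P1=3  P2=5  P3=24  P4=10  P5=6  P6=17  P7=12
Turnaround = completion − arrival: P1=3, P2=1, P3=20, P4=5, P5=1, P6=12, P7=5
Total turnaround = 3 + 1 + 20 + 5 + 1 + 12 + 5 = 47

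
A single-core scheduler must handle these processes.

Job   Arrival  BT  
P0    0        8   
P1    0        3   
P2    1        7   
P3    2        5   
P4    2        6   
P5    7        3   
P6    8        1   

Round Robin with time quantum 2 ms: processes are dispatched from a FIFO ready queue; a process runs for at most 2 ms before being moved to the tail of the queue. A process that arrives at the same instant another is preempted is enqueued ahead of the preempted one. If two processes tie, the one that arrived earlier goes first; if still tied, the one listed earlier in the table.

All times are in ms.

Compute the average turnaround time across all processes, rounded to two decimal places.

Gantt: | P0 0-2 | P1 2-4 | P2 4-6 | P3 6-8 | P4 8-10 | P0 10-12 | P1 12-13 | P2 13-15 | P5 15-17 | P6 17-18 | P3 18-20 | P4 20-22 | P0 22-24 | P2 24-26 | P5 26-27 | P3 27-28 | P4 28-30 | P0 30-32 | P2 32-33 |
Completion: P0=32  P1=13  P2=33  P3=28  P4=30  P5=27  P6=18
Turnaround (C−A): P0=32  P1=13  P2=32  P3=26  P4=28  P5=20  P6=10
Turnaround times: P0=32, P1=13, P2=32, P3=26, P4=28, P5=20, P6=10
Average turnaround = (32+13+32+26+28+20+10) / 7 = 161/7 = 23.00

23.00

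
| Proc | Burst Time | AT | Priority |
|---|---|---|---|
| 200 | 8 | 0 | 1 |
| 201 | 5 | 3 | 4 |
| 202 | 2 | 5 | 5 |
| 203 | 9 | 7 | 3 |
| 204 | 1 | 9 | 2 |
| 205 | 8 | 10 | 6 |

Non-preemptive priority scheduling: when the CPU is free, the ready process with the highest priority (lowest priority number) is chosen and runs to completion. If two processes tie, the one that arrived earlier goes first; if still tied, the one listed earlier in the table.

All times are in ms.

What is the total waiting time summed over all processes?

57

Gantt: | 200 0-8 | 203 8-17 | 204 17-18 | 201 18-23 | 202 23-25 | 205 25-33 |
Completion: 200=8  201=23  202=25  203=17  204=18  205=33
Turnaround (C−A): 200=8  201=20  202=20  203=10  204=9  205=23
Waiting = turnaround − burst: 200=0, 201=15, 202=18, 203=1, 204=8, 205=15
Total waiting = 0 + 15 + 18 + 1 + 8 + 15 = 57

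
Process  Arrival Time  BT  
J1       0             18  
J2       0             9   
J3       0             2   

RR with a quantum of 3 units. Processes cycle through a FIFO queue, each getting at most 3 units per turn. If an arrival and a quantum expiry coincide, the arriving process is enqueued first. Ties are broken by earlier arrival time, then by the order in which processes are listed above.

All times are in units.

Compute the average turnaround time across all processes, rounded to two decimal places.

19.00

Timeline: | J1 0-3 | J2 3-6 | J3 6-8 | J1 8-11 | J2 11-14 | J1 14-17 | J2 17-20 | J1 20-29 |
Completion: J1=29  J2=20  J3=8
Turnaround times: J1=29, J2=20, J3=8
Average turnaround = (29+20+8) / 3 = 57/3 = 19.00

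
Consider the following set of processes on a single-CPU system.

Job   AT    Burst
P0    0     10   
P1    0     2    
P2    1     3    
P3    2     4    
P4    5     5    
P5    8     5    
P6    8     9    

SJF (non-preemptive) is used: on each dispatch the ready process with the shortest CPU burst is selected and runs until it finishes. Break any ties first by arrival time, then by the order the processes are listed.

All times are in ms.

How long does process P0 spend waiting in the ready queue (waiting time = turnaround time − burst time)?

28

Gantt: | P1 0-2 | P2 2-5 | P3 5-9 | P4 9-14 | P5 14-19 | P6 19-28 | P0 28-38 |
Completion: P0=38  P1=2  P2=5  P3=9  P4=14  P5=19  P6=28
Turnaround (C−A): P0=38  P1=2  P2=4  P3=7  P4=9  P5=11  P6=20
Waiting(P0) = turnaround − burst = 38 − 10 = 28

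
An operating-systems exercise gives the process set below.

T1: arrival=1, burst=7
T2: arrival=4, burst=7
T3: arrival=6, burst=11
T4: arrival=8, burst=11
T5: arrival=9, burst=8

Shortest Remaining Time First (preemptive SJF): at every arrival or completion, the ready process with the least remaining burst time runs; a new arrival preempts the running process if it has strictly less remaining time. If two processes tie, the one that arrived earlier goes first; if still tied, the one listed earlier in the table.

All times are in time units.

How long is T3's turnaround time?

28

Gantt: | idle 0-1 | T1 1-8 | T2 8-15 | T5 15-23 | T3 23-34 | T4 34-45 |
Completion: T1=8  T2=15  T3=34  T4=45  T5=23
Turnaround (C−A): T1=7  T2=11  T3=28  T4=37  T5=14
Turnaround(T3) = completion − arrival = 34 − 6 = 28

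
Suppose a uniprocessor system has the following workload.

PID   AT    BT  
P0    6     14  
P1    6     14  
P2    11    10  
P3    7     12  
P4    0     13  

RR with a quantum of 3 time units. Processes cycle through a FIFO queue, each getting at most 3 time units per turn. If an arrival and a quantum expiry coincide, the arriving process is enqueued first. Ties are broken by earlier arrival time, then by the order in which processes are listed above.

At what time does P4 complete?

Timeline: | P4 0-6 | P0 6-9 | P1 9-12 | P4 12-15 | P3 15-18 | P0 18-21 | P2 21-24 | P1 24-27 | P4 27-30 | P3 30-33 | P0 33-36 | P2 36-39 | P1 39-42 | P4 42-43 | P3 43-46 | P0 46-49 | P2 49-52 | P1 52-55 | P3 55-58 | P0 58-60 | P2 60-61 | P1 61-63 |
Completion: P0=60  P1=63  P2=61  P3=58  P4=43

43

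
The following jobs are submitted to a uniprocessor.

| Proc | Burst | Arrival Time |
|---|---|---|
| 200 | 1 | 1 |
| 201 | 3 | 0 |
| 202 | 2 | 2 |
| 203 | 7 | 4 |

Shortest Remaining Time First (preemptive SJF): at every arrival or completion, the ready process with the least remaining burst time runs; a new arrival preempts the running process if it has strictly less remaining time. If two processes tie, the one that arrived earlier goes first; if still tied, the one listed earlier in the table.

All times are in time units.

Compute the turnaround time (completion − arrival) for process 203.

Gantt: | 201 0-1 | 200 1-2 | 201 2-4 | 202 4-6 | 203 6-13 |
Completion: 200=2  201=4  202=6  203=13
Turnaround (C−A): 200=1  201=4  202=4  203=9
Turnaround(203) = completion − arrival = 13 − 4 = 9

9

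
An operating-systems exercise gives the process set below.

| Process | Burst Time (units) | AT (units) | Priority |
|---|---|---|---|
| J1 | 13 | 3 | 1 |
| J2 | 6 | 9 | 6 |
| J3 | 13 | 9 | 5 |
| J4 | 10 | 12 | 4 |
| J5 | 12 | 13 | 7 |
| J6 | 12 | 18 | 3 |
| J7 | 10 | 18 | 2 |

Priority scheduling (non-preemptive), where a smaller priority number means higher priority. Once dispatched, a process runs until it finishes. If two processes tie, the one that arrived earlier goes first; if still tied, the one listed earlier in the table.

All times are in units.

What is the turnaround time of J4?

14

Timeline: | idle 0-3 | J1 3-16 | J4 16-26 | J7 26-36 | J6 36-48 | J3 48-61 | J2 61-67 | J5 67-79 |
Completion: J1=16  J2=67  J3=61  J4=26  J5=79  J6=48  J7=36
Turnaround(J4) = completion − arrival = 26 − 12 = 14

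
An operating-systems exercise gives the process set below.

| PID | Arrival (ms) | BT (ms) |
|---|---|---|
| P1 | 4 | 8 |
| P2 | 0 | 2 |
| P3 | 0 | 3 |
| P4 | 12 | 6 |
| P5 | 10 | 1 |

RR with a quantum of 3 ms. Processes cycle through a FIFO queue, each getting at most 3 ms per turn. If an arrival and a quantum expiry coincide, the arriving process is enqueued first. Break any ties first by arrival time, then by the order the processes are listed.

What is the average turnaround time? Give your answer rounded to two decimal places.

Schedule: | P2 0-2 | P3 2-5 | P1 5-11 | P5 11-12 | P1 12-14 | P4 14-20 |
Completion: P1=14  P2=2  P3=5  P4=20  P5=12
Turnaround times: P1=10, P2=2, P3=5, P4=8, P5=2
Average turnaround = (10+2+5+8+2) / 5 = 27/5 = 5.40

5.40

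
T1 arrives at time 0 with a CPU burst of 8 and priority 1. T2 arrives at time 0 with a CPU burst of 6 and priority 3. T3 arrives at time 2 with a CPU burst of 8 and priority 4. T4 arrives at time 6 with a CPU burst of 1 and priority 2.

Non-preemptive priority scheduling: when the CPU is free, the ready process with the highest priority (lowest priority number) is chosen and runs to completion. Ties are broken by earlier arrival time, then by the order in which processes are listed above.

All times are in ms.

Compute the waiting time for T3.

Gantt: | T1 0-8 | T4 8-9 | T2 9-15 | T3 15-23 |
Completion: T1=8  T2=15  T3=23  T4=9
Turnaround (C−A): T1=8  T2=15  T3=21  T4=3
Waiting(T3) = turnaround − burst = 21 − 8 = 13

13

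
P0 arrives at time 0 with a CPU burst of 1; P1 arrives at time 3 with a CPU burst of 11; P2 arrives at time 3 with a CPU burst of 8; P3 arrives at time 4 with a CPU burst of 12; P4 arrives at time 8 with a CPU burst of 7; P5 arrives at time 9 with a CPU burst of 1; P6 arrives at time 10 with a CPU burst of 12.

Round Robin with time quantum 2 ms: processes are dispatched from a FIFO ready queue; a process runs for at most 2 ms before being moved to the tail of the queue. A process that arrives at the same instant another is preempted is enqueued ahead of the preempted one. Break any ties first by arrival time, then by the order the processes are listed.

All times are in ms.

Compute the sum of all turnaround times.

209

Timeline: | P0 0-1 | idle 1-3 | P1 3-5 | P2 5-7 | P3 7-9 | P1 9-11 | P2 11-13 | P4 13-15 | P5 15-16 | P3 16-18 | P6 18-20 | P1 20-22 | P2 22-24 | P4 24-26 | P3 26-28 | P6 28-30 | P1 30-32 | P2 32-34 | P4 34-36 | P3 36-38 | P6 38-40 | P1 40-42 | P4 42-43 | P3 43-45 | P6 45-47 | P1 47-48 | P3 48-50 | P6 50-54 |
Completion: P0=1  P1=48  P2=34  P3=50  P4=43  P5=16  P6=54
Turnaround (C−A): P0=1  P1=45  P2=31  P3=46  P4=35  P5=7  P6=44
Turnaround = completion − arrival: P0=1, P1=45, P2=31, P3=46, P4=35, P5=7, P6=44
Total turnaround = 1 + 45 + 31 + 46 + 35 + 7 + 44 = 209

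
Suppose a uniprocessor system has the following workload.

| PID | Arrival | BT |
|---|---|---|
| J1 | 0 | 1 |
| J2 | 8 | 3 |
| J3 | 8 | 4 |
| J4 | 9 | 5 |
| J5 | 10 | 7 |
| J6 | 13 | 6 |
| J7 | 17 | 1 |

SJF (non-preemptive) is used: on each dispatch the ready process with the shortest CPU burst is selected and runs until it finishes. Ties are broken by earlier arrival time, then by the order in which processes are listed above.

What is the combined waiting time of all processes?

37

Schedule: | J1 0-1 | idle 1-8 | J2 8-11 | J3 11-15 | J4 15-20 | J7 20-21 | J6 21-27 | J5 27-34 |
Completion: J1=1  J2=11  J3=15  J4=20  J5=34  J6=27  J7=21
Waiting = turnaround − burst: J1=0, J2=0, J3=3, J4=6, J5=17, J6=8, J7=3
Total waiting = 0 + 0 + 3 + 6 + 17 + 8 + 3 = 37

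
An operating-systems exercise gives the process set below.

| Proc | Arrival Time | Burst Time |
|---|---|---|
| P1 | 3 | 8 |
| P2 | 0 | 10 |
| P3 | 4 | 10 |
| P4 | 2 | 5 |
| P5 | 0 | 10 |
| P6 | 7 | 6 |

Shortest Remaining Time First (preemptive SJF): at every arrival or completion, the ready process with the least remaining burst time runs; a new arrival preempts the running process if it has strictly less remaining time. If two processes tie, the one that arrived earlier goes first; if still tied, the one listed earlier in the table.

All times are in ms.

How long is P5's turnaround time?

39

Schedule: | P2 0-2 | P4 2-7 | P6 7-13 | P2 13-21 | P1 21-29 | P5 29-39 | P3 39-49 |
Completion: P1=29  P2=21  P3=49  P4=7  P5=39  P6=13
Turnaround(P5) = completion − arrival = 39 − 0 = 39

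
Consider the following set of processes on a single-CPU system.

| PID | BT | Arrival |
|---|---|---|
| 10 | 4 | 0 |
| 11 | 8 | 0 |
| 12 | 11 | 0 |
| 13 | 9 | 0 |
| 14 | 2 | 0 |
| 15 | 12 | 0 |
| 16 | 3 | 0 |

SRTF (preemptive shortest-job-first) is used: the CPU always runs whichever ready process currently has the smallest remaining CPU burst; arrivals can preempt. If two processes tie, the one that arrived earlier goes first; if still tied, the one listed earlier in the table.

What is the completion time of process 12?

37

Schedule: | 14 0-2 | 16 2-5 | 10 5-9 | 11 9-17 | 13 17-26 | 12 26-37 | 15 37-49 |
Completion: 10=9  11=17  12=37  13=26  14=2  15=49  16=5
Turnaround (C−A): 10=9  11=17  12=37  13=26  14=2  15=49  16=5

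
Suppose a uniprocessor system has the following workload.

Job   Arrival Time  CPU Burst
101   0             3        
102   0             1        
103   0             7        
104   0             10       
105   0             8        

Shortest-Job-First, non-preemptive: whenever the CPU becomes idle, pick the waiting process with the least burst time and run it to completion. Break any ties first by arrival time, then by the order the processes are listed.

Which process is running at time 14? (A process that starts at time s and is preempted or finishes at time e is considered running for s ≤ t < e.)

105

Schedule: | 102 0-1 | 101 1-4 | 103 4-11 | 105 11-19 | 104 19-29 |
Completion: 101=4  102=1  103=11  104=29  105=19
Turnaround (C−A): 101=4  102=1  103=11  104=29  105=19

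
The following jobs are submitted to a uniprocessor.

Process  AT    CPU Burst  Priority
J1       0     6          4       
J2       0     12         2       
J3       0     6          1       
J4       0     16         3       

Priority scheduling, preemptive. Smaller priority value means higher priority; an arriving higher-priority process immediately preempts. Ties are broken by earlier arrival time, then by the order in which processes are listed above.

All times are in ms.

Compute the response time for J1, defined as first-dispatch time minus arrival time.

Timeline: | J3 0-6 | J2 6-18 | J4 18-34 | J1 34-40 |
Completion: J1=40  J2=18  J3=6  J4=34
Response(J1) = first start − arrival = 34 − 0 = 34

34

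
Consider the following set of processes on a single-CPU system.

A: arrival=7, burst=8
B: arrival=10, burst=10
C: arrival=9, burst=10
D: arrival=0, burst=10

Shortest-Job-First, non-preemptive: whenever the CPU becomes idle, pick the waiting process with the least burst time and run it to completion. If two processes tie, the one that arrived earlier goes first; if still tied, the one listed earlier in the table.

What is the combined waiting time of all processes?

Schedule: | D 0-10 | A 10-18 | C 18-28 | B 28-38 |
Completion: A=18  B=38  C=28  D=10
Turnaround (C−A): A=11  B=28  C=19  D=10
Waiting = turnaround − burst: A=3, B=18, C=9, D=0
Total waiting = 3 + 18 + 9 + 0 = 30

30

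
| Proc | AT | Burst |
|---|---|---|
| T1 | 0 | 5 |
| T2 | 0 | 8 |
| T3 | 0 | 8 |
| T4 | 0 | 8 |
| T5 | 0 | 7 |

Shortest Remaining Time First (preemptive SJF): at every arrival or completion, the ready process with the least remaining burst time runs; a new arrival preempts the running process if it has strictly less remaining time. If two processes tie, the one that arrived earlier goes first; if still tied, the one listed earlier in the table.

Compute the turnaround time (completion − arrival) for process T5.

Gantt: | T1 0-5 | T5 5-12 | T2 12-20 | T3 20-28 | T4 28-36 |
Completion: T1=5  T2=20  T3=28  T4=36  T5=12
Turnaround (C−A): T1=5  T2=20  T3=28  T4=36  T5=12
Turnaround(T5) = completion − arrival = 12 − 0 = 12

12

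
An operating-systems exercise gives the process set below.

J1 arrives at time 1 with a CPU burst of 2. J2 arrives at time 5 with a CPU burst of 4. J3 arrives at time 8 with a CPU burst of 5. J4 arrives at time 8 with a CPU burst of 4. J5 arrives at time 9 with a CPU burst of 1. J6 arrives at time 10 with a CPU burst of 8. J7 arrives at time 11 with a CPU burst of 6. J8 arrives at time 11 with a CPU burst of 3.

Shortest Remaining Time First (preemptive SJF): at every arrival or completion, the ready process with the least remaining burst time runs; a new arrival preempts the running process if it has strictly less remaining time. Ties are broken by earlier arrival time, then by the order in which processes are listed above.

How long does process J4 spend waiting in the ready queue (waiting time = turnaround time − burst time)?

Schedule: | idle 0-1 | J1 1-3 | idle 3-5 | J2 5-9 | J5 9-10 | J4 10-14 | J8 14-17 | J3 17-22 | J7 22-28 | J6 28-36 |
Completion: J1=3  J2=9  J3=22  J4=14  J5=10  J6=36  J7=28  J8=17
Turnaround (C−A): J1=2  J2=4  J3=14  J4=6  J5=1  J6=26  J7=17  J8=6
Waiting(J4) = turnaround − burst = 6 − 4 = 2

2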